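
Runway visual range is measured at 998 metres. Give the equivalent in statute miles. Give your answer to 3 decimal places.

0.620 SM

1 m = 0.000621371 SM, so 998 × 0.000621371 = 0.620 SM.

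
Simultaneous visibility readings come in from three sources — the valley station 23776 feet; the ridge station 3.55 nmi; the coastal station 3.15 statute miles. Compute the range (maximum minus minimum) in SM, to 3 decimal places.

1.353 SM

the valley station: 23776 ft = 4.50303 SM.
the ridge station: 3.55 nmi = 4.08527 SM.
Spread: 4.50303 − 3.15000 = 1.353 SM.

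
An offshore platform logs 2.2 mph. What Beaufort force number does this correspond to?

2.2 mph = 1.0 m/s, which is Beaufort 1 (light air, 0.3–1.5 m/s).

Beaufort force 1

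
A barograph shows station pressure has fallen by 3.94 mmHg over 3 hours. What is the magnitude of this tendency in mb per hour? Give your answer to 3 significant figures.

3.94 mmHg / 3 h × 1.33322 mb/mmHg = 1.75 mb/h.

1.75 mb per hour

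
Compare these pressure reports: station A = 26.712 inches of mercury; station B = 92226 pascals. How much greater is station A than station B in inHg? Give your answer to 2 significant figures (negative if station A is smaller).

-0.52 inHg

station B: 92226 Pa = 27.2343 inHg.
Difference: 26.7120 − 27.2343 = -0.52 inHg.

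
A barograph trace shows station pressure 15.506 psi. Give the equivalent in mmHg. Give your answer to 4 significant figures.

801.9 mmHg

1 psi = 51.7149 mmHg, so 15.506 × 51.7149 = 801.9 mmHg.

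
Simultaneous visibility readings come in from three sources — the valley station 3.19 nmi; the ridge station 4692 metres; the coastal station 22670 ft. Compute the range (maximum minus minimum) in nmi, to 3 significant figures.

the ridge station: 4692 m = 2.5335 nmi.
the coastal station: 22670 ft = 3.7310 nmi.
Spread: 3.7310 − 2.5335 = 1.20 nmi.

1.20 nmi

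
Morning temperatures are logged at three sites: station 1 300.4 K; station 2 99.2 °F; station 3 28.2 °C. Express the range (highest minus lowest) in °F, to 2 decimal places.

18.15 °F

station 1: 300.4 K = 27.250 °C.
station 2: 99.2 °F = 37.333 °C.
Spread: 37.333 − 27.250 = 10.083 °C = 18.15 °F.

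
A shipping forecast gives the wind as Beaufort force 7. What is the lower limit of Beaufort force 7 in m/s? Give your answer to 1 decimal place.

13.9 m/s

Beaufort 7 (near gale) spans 13.9–17.1 m/s.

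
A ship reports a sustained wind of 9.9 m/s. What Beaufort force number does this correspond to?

Beaufort force 5

9.9 m/s lies in the Beaufort 5 band (fresh breeze, 8.0–10.7 m/s).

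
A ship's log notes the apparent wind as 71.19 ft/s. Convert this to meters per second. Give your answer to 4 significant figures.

21.70 m/s

1 ft/s = 0.3048 m/s, so 71.19 × 0.3048 = 21.70 m/s.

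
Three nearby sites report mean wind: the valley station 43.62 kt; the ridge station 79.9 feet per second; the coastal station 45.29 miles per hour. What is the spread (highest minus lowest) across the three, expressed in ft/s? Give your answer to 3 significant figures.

13.5 ft/s

the valley station: 43.62 kt = 73.622 ft/s.
the coastal station: 45.29 mph = 66.425 ft/s.
Spread: 79.900 − 66.425 = 13.5 ft/s.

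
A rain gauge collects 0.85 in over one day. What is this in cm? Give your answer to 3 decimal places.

1 in = 2.54 cm, so 0.85 × 2.54 = 2.159 cm.

2.159 cm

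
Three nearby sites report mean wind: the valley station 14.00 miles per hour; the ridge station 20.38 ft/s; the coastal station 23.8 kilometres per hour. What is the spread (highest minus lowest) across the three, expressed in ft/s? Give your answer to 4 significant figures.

1.310 ft/s

the valley station: 14.00 mph = 20.53333 ft/s.
the coastal station: 23.8 km/h = 21.69000 ft/s.
Spread: 21.69000 − 20.38000 = 1.310 ft/s.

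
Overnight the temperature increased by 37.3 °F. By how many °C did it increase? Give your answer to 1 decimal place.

Converting a difference, only the 9/5 scale factor applies: Δ°C = 37.3 × 0.5556 = 20.7 °C.

20.7 °C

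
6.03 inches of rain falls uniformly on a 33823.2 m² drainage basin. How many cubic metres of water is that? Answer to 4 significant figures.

5180 cubic metres

Depth: 6.03 in × 25.4 = 153.162 mm.
1 mm over 1 m² is 1 L, so volume = 153.162 × 33823.2 = 5180429 L = 5180 m³.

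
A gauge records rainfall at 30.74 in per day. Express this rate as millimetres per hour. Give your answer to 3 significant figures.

32.5 mm/hour

30.74 in/day × 25.4 mm/in × 0.0416667 day/hour = 32.5 mm/hour.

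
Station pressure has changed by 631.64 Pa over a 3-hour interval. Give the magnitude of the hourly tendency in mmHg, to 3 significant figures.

1.58 mmHg per hour

631.64 Pa / 3 h × 0.00750062 mmHg/Pa = 1.58 mmHg/h.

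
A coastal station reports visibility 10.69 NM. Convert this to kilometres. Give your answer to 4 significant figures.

19.80 km

1 nmi = 1.852 km, so 10.69 × 1.852 = 19.80 km.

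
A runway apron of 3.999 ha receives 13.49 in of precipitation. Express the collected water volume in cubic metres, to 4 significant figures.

Depth: 13.49 in × 25.4 = 342.646 mm.
Area: 3.999 ha = 39990 m².
1 mm over 1 m² is 1 L, so volume = 342.646 × 39990 = 13702414 L = 13700 m³.

13700 cubic metres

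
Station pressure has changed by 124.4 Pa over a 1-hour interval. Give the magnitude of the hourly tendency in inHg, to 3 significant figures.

124.4 Pa / 1 h × 0.0002953 inHg/Pa = 0.0367 inHg/h.

0.0367 inHg per hour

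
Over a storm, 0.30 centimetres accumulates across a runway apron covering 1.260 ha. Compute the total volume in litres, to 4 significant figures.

Depth: 0.30 cm × 10 = 3 mm.
Area: 1.260 ha = 12600 m².
1 mm over 1 m² is 1 L, so volume = 3 × 12600 = 37800 L.

37800 litres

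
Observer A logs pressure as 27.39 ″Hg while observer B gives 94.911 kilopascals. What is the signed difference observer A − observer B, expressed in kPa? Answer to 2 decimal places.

observer A: 27.39 inHg = 92.7532 kPa.
Difference: 92.7532 − 94.9110 = -2.16 kPa.

-2.16 kPa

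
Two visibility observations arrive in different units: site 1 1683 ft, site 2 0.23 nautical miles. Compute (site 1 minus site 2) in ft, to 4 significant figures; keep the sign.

site 2: 0.23 nmi = 1397.507 ft.
Difference: 1683.000 − 1397.507 = 285.5 ft.

285.5 ft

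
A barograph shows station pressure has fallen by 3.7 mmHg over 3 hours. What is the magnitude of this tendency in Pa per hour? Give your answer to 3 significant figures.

3.7 mmHg / 3 h × 133.322 Pa/mmHg = 164 Pa/h.

164 Pa per hour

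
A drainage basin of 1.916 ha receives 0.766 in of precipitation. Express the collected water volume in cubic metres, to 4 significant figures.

Depth: 0.766 in × 25.4 = 19.4564 mm.
Area: 1.916 ha = 19160 m².
1 mm over 1 m² is 1 L, so volume = 19.4564 × 19160 = 372784.62 L = 372.8 m³.

372.8 cubic metres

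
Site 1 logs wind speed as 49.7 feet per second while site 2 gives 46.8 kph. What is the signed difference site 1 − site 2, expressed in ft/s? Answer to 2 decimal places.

site 2: 46.8 km/h = 42.6509 ft/s.
Difference: 49.7000 − 42.6509 = 7.05 ft/s.

7.05 ft/s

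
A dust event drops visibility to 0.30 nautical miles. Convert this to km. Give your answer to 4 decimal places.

0.5556 km

1 nmi = 1.852 km, so 0.30 × 1.852 = 0.5556 km.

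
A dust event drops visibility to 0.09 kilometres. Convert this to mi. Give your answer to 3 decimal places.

0.056 SM

1 km = 0.621371 SM, so 0.09 × 0.621371 = 0.056 SM.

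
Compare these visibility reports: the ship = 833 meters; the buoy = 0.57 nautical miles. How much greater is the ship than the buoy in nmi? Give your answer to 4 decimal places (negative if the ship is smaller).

the ship: 833 m = 0.449784 nmi.
Difference: 0.449784 − 0.570000 = -0.1202 nmi.

-0.1202 nmi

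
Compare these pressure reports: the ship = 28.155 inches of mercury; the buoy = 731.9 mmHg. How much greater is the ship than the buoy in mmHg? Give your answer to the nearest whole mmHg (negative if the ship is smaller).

-17 mmHg

the ship: 28.155 inHg = 715.14 mmHg.
Difference: 715.14 − 731.90 = -17 mmHg.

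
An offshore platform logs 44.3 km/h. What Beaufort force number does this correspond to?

Beaufort force 6

44.3 km/h = 12.3 m/s, which is Beaufort 6 (strong breeze, 10.8–13.8 m/s).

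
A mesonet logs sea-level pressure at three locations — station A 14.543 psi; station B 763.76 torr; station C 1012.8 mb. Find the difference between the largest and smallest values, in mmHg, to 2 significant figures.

12 mmHg

station A: 14.543 psi = 752.09 mmHg.
station C: 1012.8 mb = 759.66 mmHg.
Spread: 763.76 − 752.09 = 12 mmHg.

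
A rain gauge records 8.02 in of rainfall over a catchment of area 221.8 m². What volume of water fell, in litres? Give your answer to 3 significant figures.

Depth: 8.02 in × 25.4 = 203.708 mm.
1 mm over 1 m² is 1 L, so volume = 203.708 × 221.8 = 45182.434 L ≈ 45200 L.

45200 litres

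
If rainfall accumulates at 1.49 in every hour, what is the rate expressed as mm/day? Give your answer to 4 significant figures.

1.49 in/hour × 25.4 mm/in × 24 hour/day = 908.3 mm/day.

908.3 mm/day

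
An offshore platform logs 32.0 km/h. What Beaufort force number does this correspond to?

Beaufort force 5

32.0 km/h = 8.9 m/s, which is Beaufort 5 (fresh breeze, 8.0–10.7 m/s).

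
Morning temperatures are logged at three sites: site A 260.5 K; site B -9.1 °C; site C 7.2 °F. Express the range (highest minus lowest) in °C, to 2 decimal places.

4.68 °C

site A: 260.5 K = -12.650 °C.
site C: 7.2 °F = -13.778 °C.
Spread: (-9.100) − (-13.778) = 4.678 °C.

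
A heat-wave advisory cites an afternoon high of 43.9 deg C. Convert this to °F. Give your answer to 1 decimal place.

111.0 °F

°F = °C × 9/5 + 32 = 43.9 × 1.8 + 32 = 111.0 °F.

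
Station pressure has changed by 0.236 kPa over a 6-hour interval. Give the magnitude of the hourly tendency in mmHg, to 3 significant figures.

0.295 mmHg per hour

0.236 kPa / 6 h × 7.50062 mmHg/kPa = 0.295 mmHg/h.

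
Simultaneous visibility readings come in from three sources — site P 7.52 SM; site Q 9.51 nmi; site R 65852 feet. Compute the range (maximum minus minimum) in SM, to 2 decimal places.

site Q: 9.51 nmi = 10.9439 SM.
site R: 65852 ft = 12.4720 SM.
Spread: 12.4720 − 7.5200 = 4.95 SM.

4.95 SM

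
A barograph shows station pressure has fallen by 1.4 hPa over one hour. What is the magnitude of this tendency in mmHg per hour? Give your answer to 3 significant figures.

1.4 hPa / 1 h × 0.750062 mmHg/hPa = 1.05 mmHg/h.

1.05 mmHg per hour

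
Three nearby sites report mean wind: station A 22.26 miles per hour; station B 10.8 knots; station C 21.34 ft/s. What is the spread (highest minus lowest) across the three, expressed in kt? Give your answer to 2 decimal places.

8.54 kt

station A: 22.26 mph = 19.3434 kt.
station C: 21.34 ft/s = 12.6436 kt.
Spread: 19.3434 − 10.8000 = 8.54 kt.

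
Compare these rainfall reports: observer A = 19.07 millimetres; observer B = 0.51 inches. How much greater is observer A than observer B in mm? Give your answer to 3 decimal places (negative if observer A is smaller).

observer B: 0.51 in = 12.95400 mm.
Difference: 19.07000 − 12.95400 = 6.116 mm.

6.116 mm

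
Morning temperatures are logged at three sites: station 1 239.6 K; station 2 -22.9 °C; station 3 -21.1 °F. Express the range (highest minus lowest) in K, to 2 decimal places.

10.65 K

station 1: 239.6 K = -33.550 °C.
station 3: -21.1 °F = -29.500 °C.
Spread: (-22.900) − (-33.550) = 10.650 °C.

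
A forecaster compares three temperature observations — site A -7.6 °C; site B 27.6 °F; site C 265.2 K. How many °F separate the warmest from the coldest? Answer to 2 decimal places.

9.91 °F

site B: 27.6 °F = -2.444 °C.
site C: 265.2 K = -7.950 °C.
Spread: (-2.444) − (-7.950) = 5.506 °C = 9.91 °F.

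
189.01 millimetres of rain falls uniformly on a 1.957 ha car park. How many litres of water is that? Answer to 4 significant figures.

Area: 1.957 ha = 19570 m².
1 mm over 1 m² is 1 L, so volume = 189.01 × 19570 = 3698925.7 L ≈ 3699000 L.

3699000 litres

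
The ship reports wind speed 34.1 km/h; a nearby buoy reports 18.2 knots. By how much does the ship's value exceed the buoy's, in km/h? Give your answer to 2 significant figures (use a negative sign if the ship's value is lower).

0.39 km/h

the buoy: 18.2 kt = 33.7064 km/h.
Difference: 34.1000 − 33.7064 = 0.39 km/h.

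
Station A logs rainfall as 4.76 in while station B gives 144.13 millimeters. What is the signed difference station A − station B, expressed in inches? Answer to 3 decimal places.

station B: 144.13 mm = 5.67441 in.
Difference: 4.76000 − 5.67441 = -0.914 in.

-0.914 in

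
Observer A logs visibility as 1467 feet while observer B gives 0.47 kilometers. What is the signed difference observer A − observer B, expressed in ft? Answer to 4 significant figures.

-74.99 ft

observer B: 0.47 km = 1541.9948 ft.
Difference: 1467.0000 − 1541.9948 = -74.99 ft.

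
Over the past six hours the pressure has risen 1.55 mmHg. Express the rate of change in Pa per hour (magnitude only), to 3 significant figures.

34.4 Pa per hour

1.55 mmHg / 6 h × 133.322 Pa/mmHg = 34.4 Pa/h.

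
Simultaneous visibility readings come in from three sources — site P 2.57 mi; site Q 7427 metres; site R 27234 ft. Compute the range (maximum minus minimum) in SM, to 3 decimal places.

site Q: 7427 m = 4.61492 SM.
site R: 27234 ft = 5.15795 SM.
Spread: 5.15795 − 2.57000 = 2.588 SM.

2.588 SM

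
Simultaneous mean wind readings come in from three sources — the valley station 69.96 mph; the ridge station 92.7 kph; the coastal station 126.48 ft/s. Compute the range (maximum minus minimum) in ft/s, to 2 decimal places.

the valley station: 69.96 mph = 102.6080 ft/s.
the ridge station: 92.7 km/h = 84.4816 ft/s.
Spread: 126.4800 − 84.4816 = 42.00 ft/s.

42.00 ft/s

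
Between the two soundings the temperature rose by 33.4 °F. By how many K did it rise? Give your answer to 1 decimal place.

Converting a difference, only the 9/5 scale factor applies: ΔK = 33.4 × 0.5556 = 18.6 K.

18.6 K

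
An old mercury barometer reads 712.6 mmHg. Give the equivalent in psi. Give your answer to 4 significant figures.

1 mmHg = 0.0193368 psi, so 712.6 × 0.0193368 = 13.78 psi.

13.78 psi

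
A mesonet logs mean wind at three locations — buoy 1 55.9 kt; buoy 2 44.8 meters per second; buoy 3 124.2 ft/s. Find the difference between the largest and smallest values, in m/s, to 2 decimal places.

16.04 m/s

buoy 1: 55.9 kt = 28.7574 m/s.
buoy 3: 124.2 ft/s = 37.8562 m/s.
Spread: 44.8000 − 28.7574 = 16.04 m/s.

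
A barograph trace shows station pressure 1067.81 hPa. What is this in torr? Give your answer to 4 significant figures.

1 hPa = 0.750062 mmHg, so 1067.81 × 0.750062 = 800.9 mmHg.

800.9 mmHg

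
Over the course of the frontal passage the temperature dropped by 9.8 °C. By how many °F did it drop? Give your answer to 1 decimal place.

A change of 1 °C equals a change of 1.8 °F: Δ°F = 9.8 × 1.8 = 17.6 °F.

17.6 °F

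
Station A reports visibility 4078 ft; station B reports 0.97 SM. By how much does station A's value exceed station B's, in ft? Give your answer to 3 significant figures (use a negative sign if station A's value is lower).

-1040 ft

station B: 0.97 SM = 5121.60 ft.
Difference: 4078.00 − 5121.60 = -1040 ft.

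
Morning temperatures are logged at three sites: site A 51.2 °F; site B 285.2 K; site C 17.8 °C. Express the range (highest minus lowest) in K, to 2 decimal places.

7.13 K

site A: 51.2 °F = 10.667 °C.
site B: 285.2 K = 12.050 °C.
Spread: 17.800 − 10.667 = 7.133 °C.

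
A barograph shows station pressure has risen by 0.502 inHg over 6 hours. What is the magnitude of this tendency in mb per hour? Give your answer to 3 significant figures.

0.502 inHg / 6 h × 33.8639 mb/inHg = 2.83 mb/h.

2.83 mb per hour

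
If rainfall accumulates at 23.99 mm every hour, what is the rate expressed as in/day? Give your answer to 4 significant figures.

23.99 mm/hour × 0.0393701 in/mm × 24 hour/day = 22.67 in/day.

22.67 in/day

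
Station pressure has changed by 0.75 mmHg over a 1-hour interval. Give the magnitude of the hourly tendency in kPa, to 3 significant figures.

0.75 mmHg / 1 h × 0.133322 kPa/mmHg = 0.100 kPa/h.

0.100 kPa per hour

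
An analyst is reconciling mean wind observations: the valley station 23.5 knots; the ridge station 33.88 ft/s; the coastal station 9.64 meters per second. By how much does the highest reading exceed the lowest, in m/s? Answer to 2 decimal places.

2.45 m/s

the valley station: 23.5 kt = 12.0894 m/s.
the ridge station: 33.88 ft/s = 10.3266 m/s.
Spread: 12.0894 − 9.6400 = 2.45 m/s.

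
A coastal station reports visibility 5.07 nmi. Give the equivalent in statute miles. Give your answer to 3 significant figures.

5.83 SM

1 nmi = 1.15078 SM, so 5.07 × 1.15078 = 5.83 SM.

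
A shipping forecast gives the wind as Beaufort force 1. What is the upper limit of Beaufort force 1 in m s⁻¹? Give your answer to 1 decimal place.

Beaufort 1 (light air) spans 0.3–1.5 m/s.

1.5 m/s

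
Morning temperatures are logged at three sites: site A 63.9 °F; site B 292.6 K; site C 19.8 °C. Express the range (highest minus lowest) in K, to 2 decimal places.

site A: 63.9 °F = 17.722 °C.
site B: 292.6 K = 19.450 °C.
Spread: 19.800 − 17.722 = 2.078 °C.

2.08 K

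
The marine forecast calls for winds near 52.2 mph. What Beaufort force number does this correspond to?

52.2 mph = 23.3 m/s, which is Beaufort 9 (strong gale, 20.8–24.4 m/s).

Beaufort force 9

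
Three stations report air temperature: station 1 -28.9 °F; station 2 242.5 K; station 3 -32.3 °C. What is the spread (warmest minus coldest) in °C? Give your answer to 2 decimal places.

station 1: -28.9 °F = -33.833 °C.
station 2: 242.5 K = -30.650 °C.
Spread: (-30.650) − (-33.833) = 3.183 °C.

3.18 °C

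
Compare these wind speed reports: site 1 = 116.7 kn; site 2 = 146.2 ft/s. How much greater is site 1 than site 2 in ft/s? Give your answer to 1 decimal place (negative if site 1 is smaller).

50.8 ft/s

site 1: 116.7 kt = 196.967 ft/s.
Difference: 196.967 − 146.200 = 50.8 ft/s.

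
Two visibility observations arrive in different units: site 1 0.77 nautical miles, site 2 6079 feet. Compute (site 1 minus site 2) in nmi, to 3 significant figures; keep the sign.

-0.230 nmi

site 2: 6079 ft = 1.00047 nmi.
Difference: 0.77000 − 1.00047 = -0.230 nmi.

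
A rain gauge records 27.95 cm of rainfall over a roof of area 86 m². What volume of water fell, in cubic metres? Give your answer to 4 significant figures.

24.04 cubic metres

Depth: 27.95 cm × 10 = 279.5 mm.
1 mm over 1 m² is 1 L, so volume = 279.5 × 86 = 24037 L = 24.04 m³.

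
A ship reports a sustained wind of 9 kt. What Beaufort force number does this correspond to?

9 kt lies in the Beaufort 3 band (gentle breeze, 7–10 kt).

Beaufort force 3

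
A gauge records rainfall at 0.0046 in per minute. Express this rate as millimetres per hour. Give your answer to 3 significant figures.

0.0046 in/minute × 25.4 mm/in × 60 minute/hour = 7.01 mm/hour.

7.01 mm/hour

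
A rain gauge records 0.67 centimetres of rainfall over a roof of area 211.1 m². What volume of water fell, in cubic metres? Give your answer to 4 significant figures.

1.414 cubic metres

Depth: 0.67 cm × 10 = 6.7 mm.
1 mm over 1 m² is 1 L, so volume = 6.7 × 211.1 = 1414.37 L = 1.414 m³.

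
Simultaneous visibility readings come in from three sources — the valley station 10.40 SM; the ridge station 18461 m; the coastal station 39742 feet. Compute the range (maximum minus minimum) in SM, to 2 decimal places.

the ridge station: 18461 m = 11.4711 SM.
the coastal station: 39742 ft = 7.5269 SM.
Spread: 11.4711 − 7.5269 = 3.94 SM.

3.94 SM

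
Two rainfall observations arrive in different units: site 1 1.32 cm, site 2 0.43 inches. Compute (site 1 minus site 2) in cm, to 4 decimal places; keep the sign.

0.2278 cm

site 2: 0.43 in = 1.092200 cm.
Difference: 1.320000 − 1.092200 = 0.2278 cm.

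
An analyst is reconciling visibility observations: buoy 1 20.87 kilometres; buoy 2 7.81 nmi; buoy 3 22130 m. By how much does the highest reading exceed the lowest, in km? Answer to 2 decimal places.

buoy 2: 7.81 nmi = 14.4641 km.
buoy 3: 22130 m = 22.1300 km.
Spread: 22.1300 − 14.4641 = 7.67 km.

7.67 km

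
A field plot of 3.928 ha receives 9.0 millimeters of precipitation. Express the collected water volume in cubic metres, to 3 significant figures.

Area: 3.928 ha = 39280 m².
1 mm over 1 m² is 1 L, so volume = 9 × 39280 = 353520 L = 354 m³.

354 cubic metres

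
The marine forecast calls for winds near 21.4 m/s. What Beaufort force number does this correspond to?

Beaufort force 9

21.4 m/s lies in the Beaufort 9 band (strong gale, 20.8–24.4 m/s).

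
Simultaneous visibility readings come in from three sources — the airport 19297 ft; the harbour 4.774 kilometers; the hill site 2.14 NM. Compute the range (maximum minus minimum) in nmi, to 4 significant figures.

the airport: 19297 ft = 3.17588 nmi.
the harbour: 4.774 km = 2.57775 nmi.
Spread: 3.17588 − 2.14000 = 1.036 nmi.

1.036 nmi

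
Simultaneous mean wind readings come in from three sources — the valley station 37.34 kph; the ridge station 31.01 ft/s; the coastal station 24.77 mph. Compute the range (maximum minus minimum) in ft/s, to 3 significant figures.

5.32 ft/s

the valley station: 37.34 km/h = 34.0296 ft/s.
the coastal station: 24.77 mph = 36.3293 ft/s.
Spread: 36.3293 − 31.0100 = 5.32 ft/s.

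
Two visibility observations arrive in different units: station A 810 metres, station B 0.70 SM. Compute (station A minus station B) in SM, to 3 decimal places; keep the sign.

-0.197 SM

station A: 810 m = 0.50331 SM.
Difference: 0.50331 − 0.70000 = -0.197 SM.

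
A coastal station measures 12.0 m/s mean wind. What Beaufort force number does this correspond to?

12.0 m/s lies in the Beaufort 6 band (strong breeze, 10.8–13.8 m/s).

Beaufort force 6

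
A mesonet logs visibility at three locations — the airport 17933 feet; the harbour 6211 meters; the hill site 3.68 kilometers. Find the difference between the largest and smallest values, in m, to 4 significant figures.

2531 m

the airport: 17933 ft = 5465.98 m.
the hill site: 3.68 km = 3680.00 m.
Spread: 6211.00 − 3680.00 = 2531 m.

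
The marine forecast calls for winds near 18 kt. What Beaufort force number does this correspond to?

18 kt lies in the Beaufort 5 band (fresh breeze, 17–21 kt).

Beaufort force 5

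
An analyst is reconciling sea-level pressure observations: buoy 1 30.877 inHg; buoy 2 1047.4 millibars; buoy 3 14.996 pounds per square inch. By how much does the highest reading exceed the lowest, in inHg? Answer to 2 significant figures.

buoy 2: 1047.4 mb = 30.9297 inHg.
buoy 3: 14.996 psi = 30.5322 inHg.
Spread: 30.9297 − 30.5322 = 0.40 inHg.

0.40 inHg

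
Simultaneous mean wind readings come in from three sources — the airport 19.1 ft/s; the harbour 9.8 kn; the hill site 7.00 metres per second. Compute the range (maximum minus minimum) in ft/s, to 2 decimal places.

6.43 ft/s

the harbour: 9.8 kt = 16.5405 ft/s.
the hill site: 7.00 m/s = 22.9659 ft/s.
Spread: 22.9659 − 16.5405 = 6.43 ft/s.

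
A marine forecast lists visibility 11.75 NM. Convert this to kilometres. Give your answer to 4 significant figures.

1 nmi = 1.852 km, so 11.75 × 1.852 = 21.76 km.

21.76 km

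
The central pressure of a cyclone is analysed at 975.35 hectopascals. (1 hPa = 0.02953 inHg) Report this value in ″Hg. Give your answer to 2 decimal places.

1 hPa = 0.02953 inHg, so 975.35 × 0.02953 = 28.80 inHg.

28.80 inHg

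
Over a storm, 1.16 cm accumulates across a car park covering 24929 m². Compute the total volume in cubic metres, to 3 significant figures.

289 cubic metres

Depth: 1.16 cm × 10 = 11.6 mm.
1 mm over 1 m² is 1 L, so volume = 11.6 × 24929 = 289176.4 L = 289 m³.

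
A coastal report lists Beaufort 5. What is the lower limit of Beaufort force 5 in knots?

Beaufort 5 (fresh breeze) spans 17–21 knots.

17 kt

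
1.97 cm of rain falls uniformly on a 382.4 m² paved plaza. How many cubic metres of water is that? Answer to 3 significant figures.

7.53 cubic metres

Depth: 1.97 cm × 10 = 19.7 mm.
1 mm over 1 m² is 1 L, so volume = 19.7 × 382.4 = 7533.28 L = 7.53 m³.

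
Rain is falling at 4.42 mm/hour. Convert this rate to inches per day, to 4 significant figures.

4.42 mm/hour × 0.0393701 in/mm × 24 hour/day = 4.176 in/day.

4.176 in/day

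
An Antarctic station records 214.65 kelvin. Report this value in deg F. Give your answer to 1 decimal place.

-73.3 °F

First to °C: -58.50 °C.
Then to °F: -73.3 °F.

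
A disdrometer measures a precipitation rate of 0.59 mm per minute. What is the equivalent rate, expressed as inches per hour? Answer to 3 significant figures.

0.59 mm/minute × 0.0393701 in/mm × 60 minute/hour = 1.39 in/hour.

1.39 in/hour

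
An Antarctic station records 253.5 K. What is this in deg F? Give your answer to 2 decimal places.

First to °C: -19.65 °C.
Then to °F: -3.37 °F.

-3.37 °F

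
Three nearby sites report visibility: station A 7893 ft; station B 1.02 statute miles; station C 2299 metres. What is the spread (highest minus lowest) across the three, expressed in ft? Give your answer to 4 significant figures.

2507 ft

station B: 1.02 SM = 5385.60 ft.
station C: 2299 m = 7542.65 ft.
Spread: 7893.00 − 5385.60 = 2507 ft.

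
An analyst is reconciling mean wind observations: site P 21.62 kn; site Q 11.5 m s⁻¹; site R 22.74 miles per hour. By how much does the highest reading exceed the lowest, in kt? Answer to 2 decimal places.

site Q: 11.5 m/s = 22.3542 kt.
site R: 22.74 mph = 19.7605 kt.
Spread: 22.3542 − 19.7605 = 2.59 kt.

2.59 kt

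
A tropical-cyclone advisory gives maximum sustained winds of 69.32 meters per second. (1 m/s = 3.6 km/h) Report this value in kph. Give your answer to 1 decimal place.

1 m/s = 3.6 km/h, so 69.32 × 3.6 = 249.6 km/h.

249.6 km/h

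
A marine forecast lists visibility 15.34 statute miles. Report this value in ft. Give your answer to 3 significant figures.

1 SM = 5280 ft, so 15.34 × 5280 = 81000 ft.

81000 ft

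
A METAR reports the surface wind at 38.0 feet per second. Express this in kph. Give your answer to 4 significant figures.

1 ft/s = 1.09728 km/h, so 38.0 × 1.09728 = 41.70 km/h.

41.70 km/h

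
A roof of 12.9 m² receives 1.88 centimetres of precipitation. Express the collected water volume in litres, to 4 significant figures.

242.5 litres

Depth: 1.88 cm × 10 = 18.8 mm.
1 mm over 1 m² is 1 L, so volume = 18.8 × 12.9 = 242.52 L ≈ 242.5 L.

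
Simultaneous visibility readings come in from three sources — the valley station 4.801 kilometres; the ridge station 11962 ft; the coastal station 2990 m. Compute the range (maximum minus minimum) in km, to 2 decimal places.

1.81 km

the ridge station: 11962 ft = 3.6460 km.
the coastal station: 2990 m = 2.9900 km.
Spread: 4.8010 − 2.9900 = 1.81 km.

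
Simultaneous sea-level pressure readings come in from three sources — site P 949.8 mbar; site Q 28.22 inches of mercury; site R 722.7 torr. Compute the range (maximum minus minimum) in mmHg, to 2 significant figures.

site P: 949.8 mb = 712.41 mmHg.
site Q: 28.22 inHg = 716.79 mmHg.
Spread: 722.70 − 712.41 = 10 mmHg.

10 mmHg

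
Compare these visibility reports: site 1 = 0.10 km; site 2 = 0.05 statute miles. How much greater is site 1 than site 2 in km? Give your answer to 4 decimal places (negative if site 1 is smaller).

site 2: 0.05 SM = 0.080467 km.
Difference: 0.100000 − 0.080467 = 0.0195 km.

0.0195 km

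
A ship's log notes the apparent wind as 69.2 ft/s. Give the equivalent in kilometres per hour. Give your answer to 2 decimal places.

1 ft/s = 1.09728 km/h, so 69.2 × 1.09728 = 75.93 km/h.

75.93 km/h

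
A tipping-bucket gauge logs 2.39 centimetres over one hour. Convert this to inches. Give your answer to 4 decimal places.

0.9409 in

1 cm = 0.393701 in, so 2.39 × 0.393701 = 0.9409 in.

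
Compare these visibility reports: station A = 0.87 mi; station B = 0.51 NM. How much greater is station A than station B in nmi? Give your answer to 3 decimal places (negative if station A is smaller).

station A: 0.87 SM = 0.75601 nmi.
Difference: 0.75601 − 0.51000 = 0.246 nmi.

0.246 nmi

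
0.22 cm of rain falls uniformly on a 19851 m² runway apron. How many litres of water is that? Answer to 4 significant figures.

43670 litres

Depth: 0.22 cm × 10 = 2.2 mm.
1 mm over 1 m² is 1 L, so volume = 2.2 × 19851 = 43672.2 L ≈ 43670 L.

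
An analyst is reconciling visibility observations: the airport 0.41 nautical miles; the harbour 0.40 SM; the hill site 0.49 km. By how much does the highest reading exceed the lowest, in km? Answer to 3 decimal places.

the airport: 0.41 nmi = 0.75932 km.
the harbour: 0.40 SM = 0.64374 km.
Spread: 0.75932 − 0.49000 = 0.269 km.

0.269 km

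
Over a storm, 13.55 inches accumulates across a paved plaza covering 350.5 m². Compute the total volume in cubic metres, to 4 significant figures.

120.6 cubic metres

Depth: 13.55 in × 25.4 = 344.17 mm.
1 mm over 1 m² is 1 L, so volume = 344.17 × 350.5 = 120631.59 L = 120.6 m³.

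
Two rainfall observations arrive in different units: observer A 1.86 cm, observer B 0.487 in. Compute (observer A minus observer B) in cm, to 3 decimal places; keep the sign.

observer B: 0.487 in = 1.23698 cm.
Difference: 1.86000 − 1.23698 = 0.623 cm.

0.623 cm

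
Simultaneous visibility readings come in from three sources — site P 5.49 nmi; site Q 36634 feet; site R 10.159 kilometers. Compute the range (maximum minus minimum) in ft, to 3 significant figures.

site P: 5.49 nmi = 33357.87 ft.
site R: 10.159 km = 33330.05 ft.
Spread: 36634.00 − 33330.05 = 3300 ft.

3300 ft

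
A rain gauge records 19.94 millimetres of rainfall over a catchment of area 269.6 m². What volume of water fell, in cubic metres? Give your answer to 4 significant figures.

5.376 cubic metres

1 mm over 1 m² is 1 L, so volume = 19.94 × 269.6 = 5375.824 L = 5.376 m³.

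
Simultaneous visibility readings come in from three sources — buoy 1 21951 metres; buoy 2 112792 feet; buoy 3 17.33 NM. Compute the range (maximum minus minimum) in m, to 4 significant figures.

buoy 2: 112792 ft = 34379.00 m.
buoy 3: 17.33 nmi = 32095.16 m.
Spread: 34379.00 − 21951.00 = 12430 m.

12430 m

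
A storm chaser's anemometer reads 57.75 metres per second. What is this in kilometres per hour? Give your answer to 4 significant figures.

207.9 km/h

1 m/s = 3.6 km/h, so 57.75 × 3.6 = 207.9 km/h.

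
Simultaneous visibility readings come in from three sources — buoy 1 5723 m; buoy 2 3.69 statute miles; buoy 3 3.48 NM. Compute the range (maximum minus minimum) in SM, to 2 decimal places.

buoy 1: 5723 m = 3.5561 SM.
buoy 3: 3.48 nmi = 4.0047 SM.
Spread: 4.0047 − 3.5561 = 0.45 SM.

0.45 SM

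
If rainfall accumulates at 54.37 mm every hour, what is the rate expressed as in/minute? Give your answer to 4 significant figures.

54.37 mm/hour × 0.0393701 in/mm × 0.0166667 hour/minute = 0.03568 in/minute.

0.03568 in/minute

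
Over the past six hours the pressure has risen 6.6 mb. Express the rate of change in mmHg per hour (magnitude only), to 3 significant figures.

6.6 mb / 6 h × 0.750062 mmHg/mb = 0.825 mmHg/h.

0.825 mmHg per hour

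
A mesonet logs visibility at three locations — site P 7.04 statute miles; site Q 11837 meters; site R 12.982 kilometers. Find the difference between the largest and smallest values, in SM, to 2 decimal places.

1.03 SM

site Q: 11837 m = 7.3552 SM.
site R: 12.982 km = 8.0666 SM.
Spread: 8.0666 − 7.0400 = 1.03 SM.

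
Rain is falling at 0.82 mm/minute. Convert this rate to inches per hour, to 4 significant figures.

1.937 in/hour

0.82 mm/minute × 0.0393701 in/mm × 60 minute/hour = 1.937 in/hour.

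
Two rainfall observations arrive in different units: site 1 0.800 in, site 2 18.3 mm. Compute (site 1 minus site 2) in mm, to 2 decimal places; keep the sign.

site 1: 0.800 in = 20.3200 mm.
Difference: 20.3200 − 18.3000 = 2.02 mm.

2.02 mm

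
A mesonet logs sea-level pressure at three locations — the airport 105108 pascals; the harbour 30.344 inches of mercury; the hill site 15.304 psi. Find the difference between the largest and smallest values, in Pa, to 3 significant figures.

2760 Pa

the harbour: 30.344 inHg = 102756.59 Pa.
the hill site: 15.304 psi = 105517.37 Pa.
Spread: 105517.37 − 102756.59 = 2760 Pa.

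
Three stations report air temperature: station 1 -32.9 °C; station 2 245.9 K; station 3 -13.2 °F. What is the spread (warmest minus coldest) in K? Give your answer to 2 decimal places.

station 2: 245.9 K = -27.250 °C.
station 3: -13.2 °F = -25.111 °C.
Spread: (-25.111) − (-32.900) = 7.789 °C.

7.79 K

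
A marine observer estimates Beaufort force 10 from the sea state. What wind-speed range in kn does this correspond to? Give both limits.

48 to 55 kt

Beaufort 10 (storm) spans 48–55 knots.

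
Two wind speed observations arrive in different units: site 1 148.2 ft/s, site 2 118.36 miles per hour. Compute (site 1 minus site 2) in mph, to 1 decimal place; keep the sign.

site 1: 148.2 ft/s = 101.045 mph.
Difference: 101.045 − 118.360 = -17.3 mph.

-17.3 mph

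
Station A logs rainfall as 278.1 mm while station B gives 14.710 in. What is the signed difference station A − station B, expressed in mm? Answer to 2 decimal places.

-95.53 mm

station B: 14.710 in = 373.6340 mm.
Difference: 278.1000 − 373.6340 = -95.53 mm.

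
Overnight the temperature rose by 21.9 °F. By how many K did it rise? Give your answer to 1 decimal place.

12.2 K

For a temperature change the 32° offset cancels: ΔK = 21.9 × 0.5556 = 12.2 K.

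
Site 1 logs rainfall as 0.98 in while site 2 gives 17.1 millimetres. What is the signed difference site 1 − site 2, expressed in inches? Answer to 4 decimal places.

site 2: 17.1 mm = 0.673228 in.
Difference: 0.980000 − 0.673228 = 0.3068 in.

0.3068 in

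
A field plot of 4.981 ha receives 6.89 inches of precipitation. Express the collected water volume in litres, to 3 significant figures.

8720000 litres

Depth: 6.89 in × 25.4 = 175.006 mm.
Area: 4.981 ha = 49810 m².
1 mm over 1 m² is 1 L, so volume = 175.006 × 49810 = 8717048.9 L ≈ 8720000 L.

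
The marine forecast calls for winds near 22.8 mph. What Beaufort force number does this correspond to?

Beaufort force 5

22.8 mph = 10.2 m/s, which is Beaufort 5 (fresh breeze, 8.0–10.7 m/s).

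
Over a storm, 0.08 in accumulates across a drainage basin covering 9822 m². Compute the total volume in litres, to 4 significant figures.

Depth: 0.08 in × 25.4 = 2.032 mm.
1 mm over 1 m² is 1 L, so volume = 2.032 × 9822 = 19958.304 L ≈ 19960 L.

19960 litres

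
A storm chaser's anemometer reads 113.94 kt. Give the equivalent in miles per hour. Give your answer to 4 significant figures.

1 kt = 1.15078 mph, so 113.94 × 1.15078 = 131.1 mph.

131.1 mph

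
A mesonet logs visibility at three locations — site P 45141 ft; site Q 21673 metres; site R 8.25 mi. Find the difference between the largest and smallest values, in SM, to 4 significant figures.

site P: 45141 ft = 8.54943 SM.
site Q: 21673 m = 13.46698 SM.
Spread: 13.46698 − 8.25000 = 5.217 SM.

5.217 SM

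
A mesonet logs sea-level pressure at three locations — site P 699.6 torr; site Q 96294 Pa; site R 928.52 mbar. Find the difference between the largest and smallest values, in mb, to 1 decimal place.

site P: 699.6 mmHg = 932.723 mb.
site Q: 96294 Pa = 962.940 mb.
Spread: 962.940 − 928.520 = 34.4 mb.

34.4 mb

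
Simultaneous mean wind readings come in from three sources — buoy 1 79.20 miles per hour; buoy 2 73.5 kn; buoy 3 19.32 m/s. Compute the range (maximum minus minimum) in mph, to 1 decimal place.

buoy 2: 73.5 kt = 84.582 mph.
buoy 3: 19.32 m/s = 43.218 mph.
Spread: 84.582 − 43.218 = 41.4 mph.

41.4 mph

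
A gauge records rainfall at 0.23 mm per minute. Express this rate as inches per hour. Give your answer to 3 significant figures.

0.23 mm/minute × 0.0393701 in/mm × 60 minute/hour = 0.543 in/hour.

0.543 in/hour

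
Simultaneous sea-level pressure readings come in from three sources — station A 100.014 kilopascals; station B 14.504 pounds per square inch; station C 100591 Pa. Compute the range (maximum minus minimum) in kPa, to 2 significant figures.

0.59 kPa

station B: 14.504 psi = 100.0016 kPa.
station C: 100591 Pa = 100.5910 kPa.
Spread: 100.5910 − 100.0016 = 0.59 kPa.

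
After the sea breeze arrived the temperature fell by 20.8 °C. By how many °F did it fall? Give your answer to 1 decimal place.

A change of 1 °C equals a change of 1.8 °F: Δ°F = 20.8 × 1.8 = 37.4 °F.

37.4 °F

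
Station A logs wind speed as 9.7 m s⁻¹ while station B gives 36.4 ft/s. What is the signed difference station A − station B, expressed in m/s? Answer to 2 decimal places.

station B: 36.4 ft/s = 11.0947 m/s.
Difference: 9.7000 − 11.0947 = -1.39 m/s.

-1.39 m/s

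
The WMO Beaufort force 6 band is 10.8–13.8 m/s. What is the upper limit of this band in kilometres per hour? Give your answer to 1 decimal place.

10.8–13.8 m/s × 3.6 = 38.9–49.7 km/h.

49.7 km/h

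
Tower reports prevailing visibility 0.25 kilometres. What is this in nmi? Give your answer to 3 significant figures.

1 km = 0.539957 nmi, so 0.25 × 0.539957 = 0.135 nmi.

0.135 nmi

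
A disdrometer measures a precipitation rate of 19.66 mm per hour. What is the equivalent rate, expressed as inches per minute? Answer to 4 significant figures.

0.01290 in/minute

19.66 mm/hour × 0.0393701 in/mm × 0.0166667 hour/minute = 0.01290 in/minute.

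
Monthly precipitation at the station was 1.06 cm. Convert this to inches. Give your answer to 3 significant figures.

0.417 in

1 cm = 0.393701 in, so 1.06 × 0.393701 = 0.417 in.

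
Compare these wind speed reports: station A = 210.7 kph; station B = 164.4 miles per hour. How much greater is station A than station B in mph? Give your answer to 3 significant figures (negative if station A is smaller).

-33.5 mph

station A: 210.7 km/h = 130.923 mph.
Difference: 130.923 − 164.400 = -33.5 mph.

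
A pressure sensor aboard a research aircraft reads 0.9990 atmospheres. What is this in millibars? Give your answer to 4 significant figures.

1 atm = 1013.25 mb, so 0.9990 × 1013.25 = 1012 mb.

1012 mb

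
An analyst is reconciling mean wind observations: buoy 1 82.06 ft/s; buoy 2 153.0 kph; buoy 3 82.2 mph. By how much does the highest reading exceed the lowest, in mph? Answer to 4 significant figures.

buoy 1: 82.06 ft/s = 55.9500 mph.
buoy 2: 153.0 km/h = 95.0698 mph.
Spread: 95.0698 − 55.9500 = 39.12 mph.

39.12 mph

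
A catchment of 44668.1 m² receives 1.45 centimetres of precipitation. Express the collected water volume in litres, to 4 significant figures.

647700 litres

Depth: 1.45 cm × 10 = 14.5 mm.
1 mm over 1 m² is 1 L, so volume = 14.5 × 44668.1 = 647687.45 L ≈ 647700 L.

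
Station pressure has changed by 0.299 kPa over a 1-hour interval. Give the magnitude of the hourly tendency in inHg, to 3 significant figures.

0.299 kPa / 1 h × 0.2953 inHg/kPa = 0.0883 inHg/h.

0.0883 inHg per hour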